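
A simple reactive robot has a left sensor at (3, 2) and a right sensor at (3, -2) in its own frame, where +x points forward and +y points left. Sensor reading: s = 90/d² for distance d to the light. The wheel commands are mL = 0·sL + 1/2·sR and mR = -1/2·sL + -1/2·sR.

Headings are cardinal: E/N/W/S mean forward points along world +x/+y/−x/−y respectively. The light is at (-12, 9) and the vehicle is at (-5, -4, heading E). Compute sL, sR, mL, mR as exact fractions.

90/221 18/65 9/65 -378/1105

left sensor world pos  = (-2, -2); dL² = 221
right sensor world pos = (-2, -6); dR² = 325
sL = 90/221 = 90/221
sR = 90/325 = 18/65
mL = 0·sL + 1/2·sR = 9/65
mR = -1/2·sL + -1/2·sR = -378/1105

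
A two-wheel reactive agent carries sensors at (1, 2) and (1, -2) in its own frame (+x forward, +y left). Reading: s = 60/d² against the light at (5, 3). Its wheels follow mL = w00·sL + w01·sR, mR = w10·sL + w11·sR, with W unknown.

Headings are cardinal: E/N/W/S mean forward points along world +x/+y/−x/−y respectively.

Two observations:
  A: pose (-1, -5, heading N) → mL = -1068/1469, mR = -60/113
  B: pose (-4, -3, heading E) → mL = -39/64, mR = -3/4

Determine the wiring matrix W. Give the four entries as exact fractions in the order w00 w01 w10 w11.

obs A: pose=(-1,-5,N) → sL=60/113, sR=12/13, mL=-1068/1469, mR=-60/113
obs B: pose=(-4,-3,E) → sL=3/4, sR=15/32, mL=-39/64, mR=-3/4
sensor matrix S = [[60/113, 12/13], [3/4, 15/32]]; det S = -5211/11752
solve [mL_A; mL_B] = S·[w00; w01] and [mR_A; mR_B] = S·[w10; w11]:
  w00 = -1/2, w01 = -1/2, w10 = -1, w11 = 0

-1/2 -1/2 -1 0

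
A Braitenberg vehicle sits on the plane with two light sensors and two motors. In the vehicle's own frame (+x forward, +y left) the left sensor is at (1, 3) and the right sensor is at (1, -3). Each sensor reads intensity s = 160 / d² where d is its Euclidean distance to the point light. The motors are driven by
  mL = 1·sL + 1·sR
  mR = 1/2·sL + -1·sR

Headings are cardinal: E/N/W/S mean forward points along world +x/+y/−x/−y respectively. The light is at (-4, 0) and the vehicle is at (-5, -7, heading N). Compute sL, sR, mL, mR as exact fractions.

left sensor world pos  = (-8, -6); dL² = 52
right sensor world pos = (-2, -6); dR² = 40
sL = 160/52 = 40/13
sR = 160/40 = 4
mL = 1·sL + 1·sR = 92/13
mR = 1/2·sL + -1·sR = -32/13

40/13 4 92/13 -32/13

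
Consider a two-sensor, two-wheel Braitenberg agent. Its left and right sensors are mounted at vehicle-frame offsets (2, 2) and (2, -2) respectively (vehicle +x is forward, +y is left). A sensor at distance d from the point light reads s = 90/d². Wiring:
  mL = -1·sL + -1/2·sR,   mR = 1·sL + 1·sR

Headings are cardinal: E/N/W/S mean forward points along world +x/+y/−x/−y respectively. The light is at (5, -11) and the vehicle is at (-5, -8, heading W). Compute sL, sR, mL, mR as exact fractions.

left sensor world pos  = (-7, -10); dL² = 145
right sensor world pos = (-7, -6); dR² = 169
sL = 90/145 = 18/29
sR = 90/169 = 90/169
mL = -1·sL + -1/2·sR = -4347/4901
mR = 1·sL + 1·sR = 5652/4901

18/29 90/169 -4347/4901 5652/4901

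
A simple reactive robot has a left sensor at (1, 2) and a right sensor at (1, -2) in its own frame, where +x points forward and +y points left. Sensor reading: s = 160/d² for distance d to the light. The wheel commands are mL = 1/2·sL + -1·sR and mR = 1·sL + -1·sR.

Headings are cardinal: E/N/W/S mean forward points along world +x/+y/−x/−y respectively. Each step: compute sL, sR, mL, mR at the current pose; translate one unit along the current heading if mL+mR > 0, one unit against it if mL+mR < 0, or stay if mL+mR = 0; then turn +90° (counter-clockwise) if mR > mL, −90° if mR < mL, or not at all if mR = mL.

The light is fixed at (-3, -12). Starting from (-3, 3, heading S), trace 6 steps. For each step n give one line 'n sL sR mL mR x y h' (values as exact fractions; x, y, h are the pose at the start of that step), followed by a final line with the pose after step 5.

n=0: pose=(-3,3,S); sL=4/5, sR=4/5; mL=-2/5, mR=0; mL+mR=-2/5 → advance -1; mR−mL=2/5 → turn +1·90°
n=1: pose=(-3,4,E); sL=32/65, sR=160/197; mL=-7248/12805, mR=-4096/12805; mL+mR=-11344/12805 → advance -1; mR−mL=16/65 → turn +1·90°
n=2: pose=(-4,4,N); sL=80/149, sR=16/29; mL=-1224/4321, mR=-64/4321; mL+mR=-1288/4321 → advance -1; mR−mL=40/149 → turn +1·90°
n=3: pose=(-4,3,W); sL=160/173, sR=160/293; mL=-4240/50689, mR=19200/50689; mL+mR=14960/50689 → advance +1; mR−mL=80/173 → turn +1·90°
n=4: pose=(-5,3,S); sL=40/49, sR=40/53; mL=-900/2597, mR=160/2597; mL+mR=-740/2597 → advance -1; mR−mL=20/49 → turn +1·90°
n=5: pose=(-5,4,E); sL=32/65, sR=160/197; mL=-7248/12805, mR=-4096/12805; mL+mR=-11344/12805 → advance -1; mR−mL=16/65 → turn +1·90°

0 4/5 4/5 -2/5 0 -3 3 S
1 32/65 160/197 -7248/12805 -4096/12805 -3 4 E
2 80/149 16/29 -1224/4321 -64/4321 -4 4 N
3 160/173 160/293 -4240/50689 19200/50689 -4 3 W
4 40/49 40/53 -900/2597 160/2597 -5 3 S
5 32/65 160/197 -7248/12805 -4096/12805 -5 4 E
final -6 4 N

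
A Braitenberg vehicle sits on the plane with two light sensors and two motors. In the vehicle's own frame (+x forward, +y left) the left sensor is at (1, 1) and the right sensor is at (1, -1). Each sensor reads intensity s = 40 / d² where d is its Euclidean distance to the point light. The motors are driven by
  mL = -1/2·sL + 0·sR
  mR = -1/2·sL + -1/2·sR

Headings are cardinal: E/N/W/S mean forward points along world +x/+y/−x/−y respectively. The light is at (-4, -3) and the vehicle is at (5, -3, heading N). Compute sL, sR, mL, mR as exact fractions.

8/13 40/101 -4/13 -664/1313

left sensor world pos  = (4, -2); dL² = 65
right sensor world pos = (6, -2); dR² = 101
sL = 40/65 = 8/13
sR = 40/101 = 40/101
mL = -1/2·sL + 0·sR = -4/13
mR = -1/2·sL + -1/2·sR = -664/1313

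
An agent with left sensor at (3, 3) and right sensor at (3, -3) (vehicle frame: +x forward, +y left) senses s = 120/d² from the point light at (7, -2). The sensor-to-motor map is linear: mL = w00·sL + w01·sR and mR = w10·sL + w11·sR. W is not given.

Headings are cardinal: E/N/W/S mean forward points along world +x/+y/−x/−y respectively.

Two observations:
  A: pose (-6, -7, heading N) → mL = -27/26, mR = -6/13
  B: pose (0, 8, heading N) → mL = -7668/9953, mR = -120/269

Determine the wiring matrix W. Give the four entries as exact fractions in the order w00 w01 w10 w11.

obs A: pose=(-6,-7,N) → sL=6/13, sR=15/13, mL=-27/26, mR=-6/13
obs B: pose=(0,8,N) → sL=120/269, sR=24/37, mL=-7668/9953, mR=-120/269
sensor matrix S = [[6/13, 15/13], [120/269, 24/37]]; det S = -27864/129389
solve [mL_A; mL_B] = S·[w00; w01] and [mR_A; mR_B] = S·[w10; w11]:
  w00 = -1, w01 = -1/2, w10 = -1, w11 = 0

-1 -1/2 -1 0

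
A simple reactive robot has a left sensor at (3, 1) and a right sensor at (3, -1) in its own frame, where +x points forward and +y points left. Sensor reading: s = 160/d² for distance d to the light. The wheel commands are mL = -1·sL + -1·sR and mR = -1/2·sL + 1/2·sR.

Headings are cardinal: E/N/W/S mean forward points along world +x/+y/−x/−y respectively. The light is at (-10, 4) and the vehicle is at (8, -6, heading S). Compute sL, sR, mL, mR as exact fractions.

left sensor world pos  = (9, -9); dL² = 530
right sensor world pos = (7, -9); dR² = 458
sL = 160/530 = 16/53
sR = 160/458 = 80/229
mL = -1·sL + -1·sR = -7904/12137
mR = -1/2·sL + 1/2·sR = 288/12137

16/53 80/229 -7904/12137 288/12137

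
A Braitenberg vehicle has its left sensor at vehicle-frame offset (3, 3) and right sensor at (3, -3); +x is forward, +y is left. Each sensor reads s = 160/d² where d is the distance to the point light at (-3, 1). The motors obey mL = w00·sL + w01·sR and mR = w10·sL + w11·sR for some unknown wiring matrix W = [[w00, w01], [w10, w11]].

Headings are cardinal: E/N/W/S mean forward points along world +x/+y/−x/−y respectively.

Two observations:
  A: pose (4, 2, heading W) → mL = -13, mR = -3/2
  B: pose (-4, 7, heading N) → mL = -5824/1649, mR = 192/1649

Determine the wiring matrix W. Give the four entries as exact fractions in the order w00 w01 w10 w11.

-1 -1 -1/2 1/2

obs A: pose=(4,2,W) → sL=8, sR=5, mL=-13, mR=-3/2
obs B: pose=(-4,7,N) → sL=160/97, sR=32/17, mL=-5824/1649, mR=192/1649
sensor matrix S = [[8, 5], [160/97, 32/17]]; det S = 11232/1649
solve [mL_A; mL_B] = S·[w00; w01] and [mR_A; mR_B] = S·[w10; w11]:
  w00 = -1, w01 = -1, w10 = -1/2, w11 = 1/2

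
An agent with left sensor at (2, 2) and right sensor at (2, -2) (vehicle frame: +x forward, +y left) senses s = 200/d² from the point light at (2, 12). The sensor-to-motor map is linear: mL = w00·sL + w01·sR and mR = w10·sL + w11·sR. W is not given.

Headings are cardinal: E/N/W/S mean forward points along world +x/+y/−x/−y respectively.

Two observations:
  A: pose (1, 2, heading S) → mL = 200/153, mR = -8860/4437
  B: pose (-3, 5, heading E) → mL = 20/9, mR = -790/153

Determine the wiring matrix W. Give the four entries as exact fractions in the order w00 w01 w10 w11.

0 1 -1/2 -1

obs A: pose=(1,2,S) → sL=40/29, sR=200/153, mL=200/153, mR=-8860/4437
obs B: pose=(-3,5,E) → sL=100/17, sR=20/9, mL=20/9, mR=-790/153
sensor matrix S = [[40/29, 200/153], [100/17, 20/9]]; det S = -348800/75429
solve [mL_A; mL_B] = S·[w00; w01] and [mR_A; mR_B] = S·[w10; w11]:
  w00 = 0, w01 = 1, w10 = -1/2, w11 = -1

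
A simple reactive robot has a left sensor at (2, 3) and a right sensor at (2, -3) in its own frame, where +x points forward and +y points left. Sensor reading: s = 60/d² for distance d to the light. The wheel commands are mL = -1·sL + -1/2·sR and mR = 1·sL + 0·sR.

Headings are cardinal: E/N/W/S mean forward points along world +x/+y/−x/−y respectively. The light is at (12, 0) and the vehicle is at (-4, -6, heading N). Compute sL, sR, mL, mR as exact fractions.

left sensor world pos  = (-7, -4); dL² = 377
right sensor world pos = (-1, -4); dR² = 185
sL = 60/377 = 60/377
sR = 60/185 = 12/37
mL = -1·sL + -1/2·sR = -4482/13949
mR = 1·sL + 0·sR = 60/377

60/377 12/37 -4482/13949 60/377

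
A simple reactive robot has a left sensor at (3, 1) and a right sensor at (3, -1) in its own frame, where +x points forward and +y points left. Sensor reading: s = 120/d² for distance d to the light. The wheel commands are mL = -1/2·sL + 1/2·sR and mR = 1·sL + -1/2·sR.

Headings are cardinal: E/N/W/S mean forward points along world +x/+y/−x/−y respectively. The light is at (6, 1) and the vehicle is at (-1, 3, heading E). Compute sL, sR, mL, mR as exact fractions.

left sensor world pos  = (2, 4); dL² = 25
right sensor world pos = (2, 2); dR² = 17
sL = 120/25 = 24/5
sR = 120/17 = 120/17
mL = -1/2·sL + 1/2·sR = 96/85
mR = 1·sL + -1/2·sR = 108/85

24/5 120/17 96/85 108/85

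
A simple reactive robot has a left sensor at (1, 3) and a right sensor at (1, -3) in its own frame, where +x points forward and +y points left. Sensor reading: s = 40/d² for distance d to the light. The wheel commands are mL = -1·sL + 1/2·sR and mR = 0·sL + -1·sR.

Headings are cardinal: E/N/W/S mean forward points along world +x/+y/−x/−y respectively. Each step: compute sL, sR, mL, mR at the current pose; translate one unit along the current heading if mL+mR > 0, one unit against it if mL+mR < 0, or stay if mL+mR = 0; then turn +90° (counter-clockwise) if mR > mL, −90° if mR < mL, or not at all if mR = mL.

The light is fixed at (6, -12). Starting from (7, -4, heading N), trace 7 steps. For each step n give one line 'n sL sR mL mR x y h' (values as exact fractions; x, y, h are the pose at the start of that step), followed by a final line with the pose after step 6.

0 8/17 40/97 -436/1649 -40/97 7 -4 N
1 5/13 2 8/13 -2 7 -5 E
2 8/9 8/9 -4/9 -8/9 6 -5 S
3 20/13 20/61 -1090/793 -20/61 6 -4 W
4 8/13 40/53 -164/689 -40/53 7 -4 S
5 10/9 5/18 -35/36 -5/18 7 -3 W
6 40/89 8/13 -164/1157 -8/13 8 -3 S
final 8 -2 W

n=0: pose=(7,-4,N); sL=8/17, sR=40/97; mL=-436/1649, mR=-40/97; mL+mR=-1116/1649 → advance -1; mR−mL=-244/1649 → turn -1·90°
n=1: pose=(7,-5,E); sL=5/13, sR=2; mL=8/13, mR=-2; mL+mR=-18/13 → advance -1; mR−mL=-34/13 → turn -1·90°
n=2: pose=(6,-5,S); sL=8/9, sR=8/9; mL=-4/9, mR=-8/9; mL+mR=-4/3 → advance -1; mR−mL=-4/9 → turn -1·90°
n=3: pose=(6,-4,W); sL=20/13, sR=20/61; mL=-1090/793, mR=-20/61; mL+mR=-1350/793 → advance -1; mR−mL=830/793 → turn +1·90°
n=4: pose=(7,-4,S); sL=8/13, sR=40/53; mL=-164/689, mR=-40/53; mL+mR=-684/689 → advance -1; mR−mL=-356/689 → turn -1·90°
n=5: pose=(7,-3,W); sL=10/9, sR=5/18; mL=-35/36, mR=-5/18; mL+mR=-5/4 → advance -1; mR−mL=25/36 → turn +1·90°
n=6: pose=(8,-3,S); sL=40/89, sR=8/13; mL=-164/1157, mR=-8/13; mL+mR=-876/1157 → advance -1; mR−mL=-548/1157 → turn -1·90°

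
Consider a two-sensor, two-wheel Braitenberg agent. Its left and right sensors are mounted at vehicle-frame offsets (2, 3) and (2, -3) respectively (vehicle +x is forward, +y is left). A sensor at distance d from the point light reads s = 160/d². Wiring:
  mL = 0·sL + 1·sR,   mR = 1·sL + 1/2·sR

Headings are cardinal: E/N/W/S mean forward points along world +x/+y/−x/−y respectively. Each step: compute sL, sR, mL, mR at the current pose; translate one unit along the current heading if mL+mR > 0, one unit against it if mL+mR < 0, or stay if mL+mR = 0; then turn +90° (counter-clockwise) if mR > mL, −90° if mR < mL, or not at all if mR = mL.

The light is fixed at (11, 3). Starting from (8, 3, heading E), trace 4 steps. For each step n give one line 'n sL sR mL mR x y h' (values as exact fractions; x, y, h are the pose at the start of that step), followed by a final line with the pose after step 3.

n=0: pose=(8,3,E); sL=16, sR=16; mL=16, mR=24; mL+mR=40 → advance +1; mR−mL=8 → turn +1·90°
n=1: pose=(9,3,N); sL=160/29, sR=32; mL=32, mR=624/29; mL+mR=1552/29 → advance +1; mR−mL=-304/29 → turn -1·90°
n=2: pose=(9,4,E); sL=10, sR=40; mL=40, mR=30; mL+mR=70 → advance +1; mR−mL=-10 → turn -1·90°
n=3: pose=(10,4,S); sL=32, sR=160/17; mL=160/17, mR=624/17; mL+mR=784/17 → advance +1; mR−mL=464/17 → turn +1·90°

0 16 16 16 24 8 3 E
1 160/29 32 32 624/29 9 3 N
2 10 40 40 30 9 4 E
3 32 160/17 160/17 624/17 10 4 S
final 10 3 E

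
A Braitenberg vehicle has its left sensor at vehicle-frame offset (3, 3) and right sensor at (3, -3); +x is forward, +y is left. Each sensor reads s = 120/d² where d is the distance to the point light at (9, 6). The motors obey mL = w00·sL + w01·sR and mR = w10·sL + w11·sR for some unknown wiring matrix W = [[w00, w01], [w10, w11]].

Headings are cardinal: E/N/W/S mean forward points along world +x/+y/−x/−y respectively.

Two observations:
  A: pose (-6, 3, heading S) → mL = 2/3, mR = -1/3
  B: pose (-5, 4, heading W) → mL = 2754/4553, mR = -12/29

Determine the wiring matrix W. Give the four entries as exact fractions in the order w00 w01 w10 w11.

1/2 1 0 -1

obs A: pose=(-6,3,S) → sL=2/3, sR=1/3, mL=2/3, mR=-1/3
obs B: pose=(-5,4,W) → sL=60/157, sR=12/29, mL=2754/4553, mR=-12/29
sensor matrix S = [[2/3, 1/3], [60/157, 12/29]]; det S = 676/4553
solve [mL_A; mL_B] = S·[w00; w01] and [mR_A; mR_B] = S·[w10; w11]:
  w00 = 1/2, w01 = 1, w10 = 0, w11 = -1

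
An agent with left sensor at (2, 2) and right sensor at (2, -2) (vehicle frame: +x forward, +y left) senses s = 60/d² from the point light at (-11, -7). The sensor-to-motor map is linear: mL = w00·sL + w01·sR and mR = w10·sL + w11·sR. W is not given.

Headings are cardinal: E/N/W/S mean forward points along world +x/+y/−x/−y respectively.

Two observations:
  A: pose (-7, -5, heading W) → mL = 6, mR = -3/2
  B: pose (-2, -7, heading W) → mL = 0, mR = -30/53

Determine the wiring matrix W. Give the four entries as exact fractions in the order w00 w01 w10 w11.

1/2 -1/2 0 -1/2

obs A: pose=(-7,-5,W) → sL=15, sR=3, mL=6, mR=-3/2
obs B: pose=(-2,-7,W) → sL=60/53, sR=60/53, mL=0, mR=-30/53
sensor matrix S = [[15, 3], [60/53, 60/53]]; det S = 720/53
solve [mL_A; mL_B] = S·[w00; w01] and [mR_A; mR_B] = S·[w10; w11]:
  w00 = 1/2, w01 = -1/2, w10 = 0, w11 = -1/2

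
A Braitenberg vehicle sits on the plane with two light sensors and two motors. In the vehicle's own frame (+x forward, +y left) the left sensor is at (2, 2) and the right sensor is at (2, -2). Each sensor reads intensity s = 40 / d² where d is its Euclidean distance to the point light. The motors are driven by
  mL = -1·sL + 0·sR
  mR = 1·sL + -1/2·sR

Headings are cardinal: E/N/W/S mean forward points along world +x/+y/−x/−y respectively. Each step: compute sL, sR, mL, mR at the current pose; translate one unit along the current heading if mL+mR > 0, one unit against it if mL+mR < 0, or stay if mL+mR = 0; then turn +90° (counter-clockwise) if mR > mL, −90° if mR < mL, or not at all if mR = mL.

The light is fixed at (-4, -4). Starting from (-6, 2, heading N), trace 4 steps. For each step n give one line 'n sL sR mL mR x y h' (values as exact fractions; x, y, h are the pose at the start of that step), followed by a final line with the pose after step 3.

0 1/2 5/8 -1/2 3/16 -6 2 N
1 8/5 8/13 -8/5 84/65 -6 1 W
2 4 20/9 -4 26/9 -5 1 S
3 8/13 40/17 -8/13 -124/221 -5 2 E
final -6 2 N

n=0: pose=(-6,2,N); sL=1/2, sR=5/8; mL=-1/2, mR=3/16; mL+mR=-5/16 → advance -1; mR−mL=11/16 → turn +1·90°
n=1: pose=(-6,1,W); sL=8/5, sR=8/13; mL=-8/5, mR=84/65; mL+mR=-4/13 → advance -1; mR−mL=188/65 → turn +1·90°
n=2: pose=(-5,1,S); sL=4, sR=20/9; mL=-4, mR=26/9; mL+mR=-10/9 → advance -1; mR−mL=62/9 → turn +1·90°
n=3: pose=(-5,2,E); sL=8/13, sR=40/17; mL=-8/13, mR=-124/221; mL+mR=-20/17 → advance -1; mR−mL=12/221 → turn +1·90°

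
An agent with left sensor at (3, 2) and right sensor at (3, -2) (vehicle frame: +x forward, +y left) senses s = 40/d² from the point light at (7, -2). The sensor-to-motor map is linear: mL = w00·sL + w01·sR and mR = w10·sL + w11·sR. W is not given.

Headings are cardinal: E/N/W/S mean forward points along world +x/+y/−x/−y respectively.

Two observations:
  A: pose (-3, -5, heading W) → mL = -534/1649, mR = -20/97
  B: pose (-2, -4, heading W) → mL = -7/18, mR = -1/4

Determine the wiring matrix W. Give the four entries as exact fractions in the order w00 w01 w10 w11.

-1 -1/2 -1 0

obs A: pose=(-3,-5,W) → sL=20/97, sR=4/17, mL=-534/1649, mR=-20/97
obs B: pose=(-2,-4,W) → sL=1/4, sR=5/18, mL=-7/18, mR=-1/4
sensor matrix S = [[20/97, 4/17], [1/4, 5/18]]; det S = -23/14841
solve [mL_A; mL_B] = S·[w00; w01] and [mR_A; mR_B] = S·[w10; w11]:
  w00 = -1, w01 = -1/2, w10 = -1, w11 = 0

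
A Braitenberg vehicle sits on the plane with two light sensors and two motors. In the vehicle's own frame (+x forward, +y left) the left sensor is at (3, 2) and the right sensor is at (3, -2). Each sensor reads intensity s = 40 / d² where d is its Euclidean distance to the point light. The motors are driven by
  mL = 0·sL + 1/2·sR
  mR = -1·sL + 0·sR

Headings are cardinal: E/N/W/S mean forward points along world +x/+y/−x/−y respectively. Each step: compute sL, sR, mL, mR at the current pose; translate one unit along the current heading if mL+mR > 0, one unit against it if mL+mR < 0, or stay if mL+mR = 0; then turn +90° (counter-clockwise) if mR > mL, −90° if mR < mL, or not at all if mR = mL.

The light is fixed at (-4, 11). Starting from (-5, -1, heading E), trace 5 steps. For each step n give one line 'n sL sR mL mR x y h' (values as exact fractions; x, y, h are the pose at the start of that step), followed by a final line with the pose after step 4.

0 5/13 1/5 1/10 -5/13 -5 -1 E
1 8/45 40/241 20/241 -8/45 -6 -1 S
2 20/97 20/53 10/53 -20/97 -6 0 W
3 40/73 8/13 4/13 -40/73 -5 0 N
4 5/13 1/5 1/10 -5/13 -5 -1 E
final -6 -1 S

n=0: pose=(-5,-1,E); sL=5/13, sR=1/5; mL=1/10, mR=-5/13; mL+mR=-37/130 → advance -1; mR−mL=-63/130 → turn -1·90°
n=1: pose=(-6,-1,S); sL=8/45, sR=40/241; mL=20/241, mR=-8/45; mL+mR=-1028/10845 → advance -1; mR−mL=-2828/10845 → turn -1·90°
n=2: pose=(-6,0,W); sL=20/97, sR=20/53; mL=10/53, mR=-20/97; mL+mR=-90/5141 → advance -1; mR−mL=-2030/5141 → turn -1·90°
n=3: pose=(-5,0,N); sL=40/73, sR=8/13; mL=4/13, mR=-40/73; mL+mR=-228/949 → advance -1; mR−mL=-812/949 → turn -1·90°
n=4: pose=(-5,-1,E); sL=5/13, sR=1/5; mL=1/10, mR=-5/13; mL+mR=-37/130 → advance -1; mR−mL=-63/130 → turn -1·90°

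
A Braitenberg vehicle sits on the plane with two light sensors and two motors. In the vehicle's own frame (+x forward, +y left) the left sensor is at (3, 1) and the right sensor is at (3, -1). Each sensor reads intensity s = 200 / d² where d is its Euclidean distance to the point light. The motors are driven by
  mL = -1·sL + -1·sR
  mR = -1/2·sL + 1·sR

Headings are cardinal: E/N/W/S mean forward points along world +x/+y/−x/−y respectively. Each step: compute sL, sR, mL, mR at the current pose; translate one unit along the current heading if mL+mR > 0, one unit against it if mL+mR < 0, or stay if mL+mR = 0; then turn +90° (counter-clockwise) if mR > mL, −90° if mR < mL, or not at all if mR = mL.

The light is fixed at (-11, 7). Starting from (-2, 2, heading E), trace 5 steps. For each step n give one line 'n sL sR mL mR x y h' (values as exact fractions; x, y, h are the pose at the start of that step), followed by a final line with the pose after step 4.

0 5/4 10/9 -85/36 35/72 -2 2 E
1 200/53 40/17 -5520/901 420/901 -3 2 N
2 100/37 4 -248/37 98/37 -3 1 W
3 200/181 40/29 -13040/5249 4340/5249 -2 1 S
4 5/4 10/9 -85/36 35/72 -2 2 E
final -3 2 N

n=0: pose=(-2,2,E); sL=5/4, sR=10/9; mL=-85/36, mR=35/72; mL+mR=-15/8 → advance -1; mR−mL=205/72 → turn +1·90°
n=1: pose=(-3,2,N); sL=200/53, sR=40/17; mL=-5520/901, mR=420/901; mL+mR=-300/53 → advance -1; mR−mL=5940/901 → turn +1·90°
n=2: pose=(-3,1,W); sL=100/37, sR=4; mL=-248/37, mR=98/37; mL+mR=-150/37 → advance -1; mR−mL=346/37 → turn +1·90°
n=3: pose=(-2,1,S); sL=200/181, sR=40/29; mL=-13040/5249, mR=4340/5249; mL+mR=-300/181 → advance -1; mR−mL=17380/5249 → turn +1·90°
n=4: pose=(-2,2,E); sL=5/4, sR=10/9; mL=-85/36, mR=35/72; mL+mR=-15/8 → advance -1; mR−mL=205/72 → turn +1·90°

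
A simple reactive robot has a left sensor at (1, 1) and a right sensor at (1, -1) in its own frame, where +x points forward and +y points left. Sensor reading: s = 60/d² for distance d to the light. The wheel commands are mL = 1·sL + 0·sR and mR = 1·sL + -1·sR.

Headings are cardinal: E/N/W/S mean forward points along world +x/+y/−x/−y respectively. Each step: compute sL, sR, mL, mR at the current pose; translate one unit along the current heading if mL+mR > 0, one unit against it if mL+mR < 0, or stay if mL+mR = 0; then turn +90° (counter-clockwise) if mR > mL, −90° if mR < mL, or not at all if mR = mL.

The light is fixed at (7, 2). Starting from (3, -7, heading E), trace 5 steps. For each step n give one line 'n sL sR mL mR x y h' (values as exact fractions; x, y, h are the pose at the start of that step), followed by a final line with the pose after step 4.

n=0: pose=(3,-7,E); sL=60/73, sR=60/109; mL=60/73, mR=2160/7957; mL+mR=8700/7957 → advance +1; mR−mL=-60/109 → turn -1·90°
n=1: pose=(4,-7,S); sL=15/26, sR=15/29; mL=15/26, mR=45/754; mL+mR=240/377 → advance +1; mR−mL=-15/29 → turn -1·90°
n=2: pose=(4,-8,W); sL=60/137, sR=60/97; mL=60/137, mR=-2400/13289; mL+mR=3420/13289 → advance +1; mR−mL=-60/97 → turn -1·90°
n=3: pose=(3,-8,N); sL=30/53, sR=2/3; mL=30/53, mR=-16/159; mL+mR=74/159 → advance +1; mR−mL=-2/3 → turn -1·90°
n=4: pose=(3,-7,E); sL=60/73, sR=60/109; mL=60/73, mR=2160/7957; mL+mR=8700/7957 → advance +1; mR−mL=-60/109 → turn -1·90°

0 60/73 60/109 60/73 2160/7957 3 -7 E
1 15/26 15/29 15/26 45/754 4 -7 S
2 60/137 60/97 60/137 -2400/13289 4 -8 W
3 30/53 2/3 30/53 -16/159 3 -8 N
4 60/73 60/109 60/73 2160/7957 3 -7 E
final 4 -7 S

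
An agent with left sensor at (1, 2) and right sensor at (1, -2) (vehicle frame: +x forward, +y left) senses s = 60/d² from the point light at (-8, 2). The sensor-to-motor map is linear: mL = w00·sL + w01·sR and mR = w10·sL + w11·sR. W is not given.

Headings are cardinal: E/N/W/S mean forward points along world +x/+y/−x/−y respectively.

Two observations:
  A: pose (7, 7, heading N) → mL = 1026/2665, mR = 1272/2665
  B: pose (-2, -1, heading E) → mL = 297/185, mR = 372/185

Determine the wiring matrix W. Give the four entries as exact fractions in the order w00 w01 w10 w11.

obs A: pose=(7,7,N) → sL=12/41, sR=12/65, mL=1026/2665, mR=1272/2665
obs B: pose=(-2,-1,E) → sL=6/5, sR=30/37, mL=297/185, mR=372/185
sensor matrix S = [[12/41, 12/65], [6/5, 30/37]]; det S = 7776/493025
solve [mL_A; mL_B] = S·[w00; w01] and [mR_A; mR_B] = S·[w10; w11]:
  w00 = 1, w01 = 1/2, w10 = 1, w11 = 1

1 1/2 1 1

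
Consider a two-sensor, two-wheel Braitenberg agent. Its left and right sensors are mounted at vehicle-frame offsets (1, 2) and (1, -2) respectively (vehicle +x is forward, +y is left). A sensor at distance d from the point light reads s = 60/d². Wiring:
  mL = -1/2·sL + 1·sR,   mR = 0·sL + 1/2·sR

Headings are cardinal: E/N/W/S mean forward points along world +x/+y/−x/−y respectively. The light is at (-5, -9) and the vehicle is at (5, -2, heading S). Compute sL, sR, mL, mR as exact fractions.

left sensor world pos  = (7, -3); dL² = 180
right sensor world pos = (3, -3); dR² = 100
sL = 60/180 = 1/3
sR = 60/100 = 3/5
mL = -1/2·sL + 1·sR = 13/30
mR = 0·sL + 1/2·sR = 3/10

1/3 3/5 13/30 3/10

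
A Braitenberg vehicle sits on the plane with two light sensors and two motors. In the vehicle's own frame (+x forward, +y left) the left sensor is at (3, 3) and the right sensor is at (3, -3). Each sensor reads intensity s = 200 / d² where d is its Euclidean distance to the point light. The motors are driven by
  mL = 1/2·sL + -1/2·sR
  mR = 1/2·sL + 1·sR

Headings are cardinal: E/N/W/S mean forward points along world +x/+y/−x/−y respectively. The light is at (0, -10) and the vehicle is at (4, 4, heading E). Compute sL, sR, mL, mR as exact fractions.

left sensor world pos  = (7, 7); dL² = 338
right sensor world pos = (7, 1); dR² = 170
sL = 200/338 = 100/169
sR = 200/170 = 20/17
mL = 1/2·sL + -1/2·sR = -840/2873
mR = 1/2·sL + 1·sR = 4230/2873

100/169 20/17 -840/2873 4230/2873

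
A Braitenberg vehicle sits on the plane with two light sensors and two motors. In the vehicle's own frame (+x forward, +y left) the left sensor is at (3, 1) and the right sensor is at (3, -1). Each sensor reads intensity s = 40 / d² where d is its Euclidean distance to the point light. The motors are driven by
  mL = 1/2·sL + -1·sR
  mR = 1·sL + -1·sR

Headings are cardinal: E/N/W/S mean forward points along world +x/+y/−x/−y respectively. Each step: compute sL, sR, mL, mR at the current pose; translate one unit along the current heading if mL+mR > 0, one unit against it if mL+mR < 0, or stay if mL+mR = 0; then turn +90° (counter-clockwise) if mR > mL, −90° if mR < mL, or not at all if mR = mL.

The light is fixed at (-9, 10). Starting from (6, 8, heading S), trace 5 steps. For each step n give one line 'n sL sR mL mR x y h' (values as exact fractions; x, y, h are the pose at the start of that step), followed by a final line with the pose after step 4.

n=0: pose=(6,8,S); sL=40/281, sR=40/221; mL=-6820/62101, mR=-2400/62101; mL+mR=-9220/62101 → advance -1; mR−mL=20/281 → turn +1·90°
n=1: pose=(6,9,E); sL=10/81, sR=5/41; mL=-200/3321, mR=5/3321; mL+mR=-65/1107 → advance -1; mR−mL=5/81 → turn +1·90°
n=2: pose=(5,9,N); sL=40/173, sR=40/229; mL=-2340/39617, mR=2240/39617; mL+mR=-100/39617 → advance -1; mR−mL=20/173 → turn +1·90°
n=3: pose=(5,8,W); sL=4/13, sR=20/61; mL=-138/793, mR=-16/793; mL+mR=-154/793 → advance -1; mR−mL=2/13 → turn +1·90°
n=4: pose=(6,8,S); sL=40/281, sR=40/221; mL=-6820/62101, mR=-2400/62101; mL+mR=-9220/62101 → advance -1; mR−mL=20/281 → turn +1·90°

0 40/281 40/221 -6820/62101 -2400/62101 6 8 S
1 10/81 5/41 -200/3321 5/3321 6 9 E
2 40/173 40/229 -2340/39617 2240/39617 5 9 N
3 4/13 20/61 -138/793 -16/793 5 8 W
4 40/281 40/221 -6820/62101 -2400/62101 6 8 S
final 6 9 E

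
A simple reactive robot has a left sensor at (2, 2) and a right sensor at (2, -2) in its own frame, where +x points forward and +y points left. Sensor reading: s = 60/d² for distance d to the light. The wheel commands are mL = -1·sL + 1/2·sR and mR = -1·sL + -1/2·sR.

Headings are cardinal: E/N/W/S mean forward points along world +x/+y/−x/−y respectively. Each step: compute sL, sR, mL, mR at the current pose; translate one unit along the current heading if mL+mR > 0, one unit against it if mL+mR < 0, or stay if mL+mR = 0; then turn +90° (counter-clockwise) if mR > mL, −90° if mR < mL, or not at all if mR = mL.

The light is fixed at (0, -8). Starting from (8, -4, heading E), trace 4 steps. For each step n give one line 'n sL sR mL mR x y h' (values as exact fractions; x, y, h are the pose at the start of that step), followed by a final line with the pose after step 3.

0 15/34 15/26 -135/884 -645/884 8 -4 E
1 12/17 60/29 162/493 -858/493 7 -4 S
2 30/17 30/37 -855/629 -1365/629 7 -3 W
3 12/17 60/149 -1278/2533 -2298/2533 8 -3 N
final 8 -4 E

n=0: pose=(8,-4,E); sL=15/34, sR=15/26; mL=-135/884, mR=-645/884; mL+mR=-15/17 → advance -1; mR−mL=-15/26 → turn -1·90°
n=1: pose=(7,-4,S); sL=12/17, sR=60/29; mL=162/493, mR=-858/493; mL+mR=-24/17 → advance -1; mR−mL=-60/29 → turn -1·90°
n=2: pose=(7,-3,W); sL=30/17, sR=30/37; mL=-855/629, mR=-1365/629; mL+mR=-60/17 → advance -1; mR−mL=-30/37 → turn -1·90°
n=3: pose=(8,-3,N); sL=12/17, sR=60/149; mL=-1278/2533, mR=-2298/2533; mL+mR=-24/17 → advance -1; mR−mL=-60/149 → turn -1·90°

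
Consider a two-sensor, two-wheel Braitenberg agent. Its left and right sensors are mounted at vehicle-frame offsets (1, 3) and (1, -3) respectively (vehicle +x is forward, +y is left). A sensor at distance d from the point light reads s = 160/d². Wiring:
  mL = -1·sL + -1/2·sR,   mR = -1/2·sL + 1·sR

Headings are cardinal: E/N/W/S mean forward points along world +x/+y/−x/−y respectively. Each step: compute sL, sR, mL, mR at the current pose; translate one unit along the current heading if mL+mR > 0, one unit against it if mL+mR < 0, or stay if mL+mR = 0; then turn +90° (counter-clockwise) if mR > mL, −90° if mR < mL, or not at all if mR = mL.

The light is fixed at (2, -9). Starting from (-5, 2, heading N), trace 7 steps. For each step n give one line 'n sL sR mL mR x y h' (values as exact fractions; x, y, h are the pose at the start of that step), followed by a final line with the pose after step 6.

0 40/61 1 -141/122 41/61 -5 2 N
1 160/113 160/233 -46320/26329 -560/26329 -5 1 W
2 16/9 80/81 -184/81 8/81 -4 1 S
3 160/221 160/89 -31920/19669 28240/19669 -4 2 E
4 40/61 1 -141/122 41/61 -5 2 N
5 160/113 160/233 -46320/26329 -560/26329 -5 1 W
6 16/9 80/81 -184/81 8/81 -4 1 S
final -4 2 E

n=0: pose=(-5,2,N); sL=40/61, sR=1; mL=-141/122, mR=41/61; mL+mR=-59/122 → advance -1; mR−mL=223/122 → turn +1·90°
n=1: pose=(-5,1,W); sL=160/113, sR=160/233; mL=-46320/26329, mR=-560/26329; mL+mR=-46880/26329 → advance -1; mR−mL=45760/26329 → turn +1·90°
n=2: pose=(-4,1,S); sL=16/9, sR=80/81; mL=-184/81, mR=8/81; mL+mR=-176/81 → advance -1; mR−mL=64/27 → turn +1·90°
n=3: pose=(-4,2,E); sL=160/221, sR=160/89; mL=-31920/19669, mR=28240/19669; mL+mR=-3680/19669 → advance -1; mR−mL=60160/19669 → turn +1·90°
n=4: pose=(-5,2,N); sL=40/61, sR=1; mL=-141/122, mR=41/61; mL+mR=-59/122 → advance -1; mR−mL=223/122 → turn +1·90°
n=5: pose=(-5,1,W); sL=160/113, sR=160/233; mL=-46320/26329, mR=-560/26329; mL+mR=-46880/26329 → advance -1; mR−mL=45760/26329 → turn +1·90°
n=6: pose=(-4,1,S); sL=16/9, sR=80/81; mL=-184/81, mR=8/81; mL+mR=-176/81 → advance -1; mR−mL=64/27 → turn +1·90°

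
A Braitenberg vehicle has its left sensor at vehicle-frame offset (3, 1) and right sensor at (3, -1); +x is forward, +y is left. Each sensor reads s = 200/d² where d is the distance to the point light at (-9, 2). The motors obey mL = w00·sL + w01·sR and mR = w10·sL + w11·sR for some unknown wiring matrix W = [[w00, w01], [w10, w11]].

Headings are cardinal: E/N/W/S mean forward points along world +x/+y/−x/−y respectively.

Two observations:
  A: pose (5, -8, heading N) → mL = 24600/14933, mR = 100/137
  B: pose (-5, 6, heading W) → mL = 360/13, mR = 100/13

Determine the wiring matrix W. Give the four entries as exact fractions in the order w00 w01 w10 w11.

obs A: pose=(5,-8,N) → sL=100/109, sR=100/137, mL=24600/14933, mR=100/137
obs B: pose=(-5,6,W) → sL=20, sR=100/13, mL=360/13, mR=100/13
sensor matrix S = [[100/109, 100/137], [20, 100/13]]; det S = -1464000/194129
solve [mL_A; mL_B] = S·[w00; w01] and [mR_A; mR_B] = S·[w10; w11]:
  w00 = 1, w01 = 1, w10 = 0, w11 = 1

1 1 0 1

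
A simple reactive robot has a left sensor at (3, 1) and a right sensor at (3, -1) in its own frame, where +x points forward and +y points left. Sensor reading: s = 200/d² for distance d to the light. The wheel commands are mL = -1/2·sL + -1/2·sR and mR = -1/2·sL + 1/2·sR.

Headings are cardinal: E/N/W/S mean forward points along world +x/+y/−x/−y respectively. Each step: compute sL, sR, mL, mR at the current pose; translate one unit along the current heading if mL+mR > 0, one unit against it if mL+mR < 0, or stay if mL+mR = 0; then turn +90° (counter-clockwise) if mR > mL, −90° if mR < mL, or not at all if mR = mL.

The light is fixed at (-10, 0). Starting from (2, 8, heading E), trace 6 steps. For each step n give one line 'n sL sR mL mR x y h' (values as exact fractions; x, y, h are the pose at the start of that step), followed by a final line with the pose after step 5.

n=0: pose=(2,8,E); sL=100/153, sR=100/137; mL=-14500/20961, mR=800/20961; mL+mR=-100/153 → advance -1; mR−mL=100/137 → turn +1·90°
n=1: pose=(1,8,N); sL=200/221, sR=40/53; mL=-9720/11713, mR=-880/11713; mL+mR=-200/221 → advance -1; mR−mL=40/53 → turn +1·90°
n=2: pose=(1,7,W); sL=2, sR=25/16; mL=-57/32, mR=-7/32; mL+mR=-2 → advance -1; mR−mL=25/16 → turn +1·90°
n=3: pose=(2,7,S); sL=40/37, sR=200/137; mL=-6440/5069, mR=960/5069; mL+mR=-40/37 → advance -1; mR−mL=200/137 → turn +1·90°
n=4: pose=(2,8,E); sL=100/153, sR=100/137; mL=-14500/20961, mR=800/20961; mL+mR=-100/153 → advance -1; mR−mL=100/137 → turn +1·90°
n=5: pose=(1,8,N); sL=200/221, sR=40/53; mL=-9720/11713, mR=-880/11713; mL+mR=-200/221 → advance -1; mR−mL=40/53 → turn +1·90°

0 100/153 100/137 -14500/20961 800/20961 2 8 E
1 200/221 40/53 -9720/11713 -880/11713 1 8 N
2 2 25/16 -57/32 -7/32 1 7 W
3 40/37 200/137 -6440/5069 960/5069 2 7 S
4 100/153 100/137 -14500/20961 800/20961 2 8 E
5 200/221 40/53 -9720/11713 -880/11713 1 8 N
final 1 7 W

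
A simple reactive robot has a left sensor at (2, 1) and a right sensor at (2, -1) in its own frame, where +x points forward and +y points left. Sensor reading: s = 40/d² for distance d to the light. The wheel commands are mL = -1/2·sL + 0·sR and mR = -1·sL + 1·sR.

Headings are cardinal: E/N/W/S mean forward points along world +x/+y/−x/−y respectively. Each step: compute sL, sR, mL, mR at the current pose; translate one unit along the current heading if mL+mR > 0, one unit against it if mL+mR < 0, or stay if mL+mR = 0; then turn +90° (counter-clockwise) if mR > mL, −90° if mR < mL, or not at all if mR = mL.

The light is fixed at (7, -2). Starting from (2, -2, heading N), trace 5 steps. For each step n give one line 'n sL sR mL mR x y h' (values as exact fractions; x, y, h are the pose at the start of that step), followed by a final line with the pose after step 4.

0 1 2 -1/2 1 2 -2 N
1 40/49 40/53 -20/49 -160/2597 2 -1 W
2 4 20/13 -2 -32/13 3 -1 S
3 40/37 8/9 -20/37 -64/333 3 0 W
4 10 5/2 -5 -15/2 4 0 S
final 4 1 W

n=0: pose=(2,-2,N); sL=1, sR=2; mL=-1/2, mR=1; mL+mR=1/2 → advance +1; mR−mL=3/2 → turn +1·90°
n=1: pose=(2,-1,W); sL=40/49, sR=40/53; mL=-20/49, mR=-160/2597; mL+mR=-1220/2597 → advance -1; mR−mL=900/2597 → turn +1·90°
n=2: pose=(3,-1,S); sL=4, sR=20/13; mL=-2, mR=-32/13; mL+mR=-58/13 → advance -1; mR−mL=-6/13 → turn -1·90°
n=3: pose=(3,0,W); sL=40/37, sR=8/9; mL=-20/37, mR=-64/333; mL+mR=-244/333 → advance -1; mR−mL=116/333 → turn +1·90°
n=4: pose=(4,0,S); sL=10, sR=5/2; mL=-5, mR=-15/2; mL+mR=-25/2 → advance -1; mR−mL=-5/2 → turn -1·90°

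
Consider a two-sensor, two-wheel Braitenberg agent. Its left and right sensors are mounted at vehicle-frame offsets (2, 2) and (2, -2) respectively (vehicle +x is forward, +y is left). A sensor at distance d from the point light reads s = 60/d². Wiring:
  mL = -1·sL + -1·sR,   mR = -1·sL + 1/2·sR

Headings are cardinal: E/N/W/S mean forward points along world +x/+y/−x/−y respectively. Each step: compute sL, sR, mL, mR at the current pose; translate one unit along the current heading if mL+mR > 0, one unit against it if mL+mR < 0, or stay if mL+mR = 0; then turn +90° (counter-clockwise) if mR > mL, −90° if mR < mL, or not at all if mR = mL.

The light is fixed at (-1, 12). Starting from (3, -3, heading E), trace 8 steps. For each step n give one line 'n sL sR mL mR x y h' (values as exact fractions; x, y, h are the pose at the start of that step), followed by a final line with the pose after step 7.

n=0: pose=(3,-3,E); sL=12/41, sR=12/65; mL=-1272/2665, mR=-534/2665; mL+mR=-1806/2665 → advance -1; mR−mL=18/65 → turn +1·90°
n=1: pose=(2,-3,N); sL=6/17, sR=30/97; mL=-1092/1649, mR=-327/1649; mL+mR=-1419/1649 → advance -1; mR−mL=45/97 → turn +1·90°
n=2: pose=(2,-4,W); sL=12/65, sR=60/197; mL=-6264/12805, mR=-414/12805; mL+mR=-6678/12805 → advance -1; mR−mL=90/197 → turn +1·90°
n=3: pose=(3,-4,S); sL=1/6, sR=15/82; mL=-43/123, mR=-37/492; mL+mR=-209/492 → advance -1; mR−mL=45/164 → turn +1·90°
n=4: pose=(3,-3,E); sL=12/41, sR=12/65; mL=-1272/2665, mR=-534/2665; mL+mR=-1806/2665 → advance -1; mR−mL=18/65 → turn +1·90°
n=5: pose=(2,-3,N); sL=6/17, sR=30/97; mL=-1092/1649, mR=-327/1649; mL+mR=-1419/1649 → advance -1; mR−mL=45/97 → turn +1·90°
n=6: pose=(2,-4,W); sL=12/65, sR=60/197; mL=-6264/12805, mR=-414/12805; mL+mR=-6678/12805 → advance -1; mR−mL=90/197 → turn +1·90°
n=7: pose=(3,-4,S); sL=1/6, sR=15/82; mL=-43/123, mR=-37/492; mL+mR=-209/492 → advance -1; mR−mL=45/164 → turn +1·90°

0 12/41 12/65 -1272/2665 -534/2665 3 -3 E
1 6/17 30/97 -1092/1649 -327/1649 2 -3 N
2 12/65 60/197 -6264/12805 -414/12805 2 -4 W
3 1/6 15/82 -43/123 -37/492 3 -4 S
4 12/41 12/65 -1272/2665 -534/2665 3 -3 E
5 6/17 30/97 -1092/1649 -327/1649 2 -3 N
6 12/65 60/197 -6264/12805 -414/12805 2 -4 W
7 1/6 15/82 -43/123 -37/492 3 -4 S
final 3 -3 E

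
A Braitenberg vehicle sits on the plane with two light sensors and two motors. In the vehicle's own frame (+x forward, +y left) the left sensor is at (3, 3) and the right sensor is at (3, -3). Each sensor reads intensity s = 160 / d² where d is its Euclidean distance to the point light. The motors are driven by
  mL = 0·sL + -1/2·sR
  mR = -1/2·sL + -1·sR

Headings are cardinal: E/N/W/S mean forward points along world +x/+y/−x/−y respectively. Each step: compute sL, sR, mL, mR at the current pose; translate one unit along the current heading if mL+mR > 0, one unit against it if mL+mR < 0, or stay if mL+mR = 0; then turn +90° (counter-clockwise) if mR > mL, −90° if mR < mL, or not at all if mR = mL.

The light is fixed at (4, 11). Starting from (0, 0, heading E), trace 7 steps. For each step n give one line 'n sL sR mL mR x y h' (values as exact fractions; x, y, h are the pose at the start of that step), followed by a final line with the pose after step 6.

n=0: pose=(0,0,E); sL=32/13, sR=160/197; mL=-80/197, mR=-5232/2561; mL+mR=-6272/2561 → advance -1; mR−mL=-4192/2561 → turn -1·90°
n=1: pose=(-1,0,S); sL=4/5, sR=8/13; mL=-4/13, mR=-66/65; mL+mR=-86/65 → advance -1; mR−mL=-46/65 → turn -1·90°
n=2: pose=(-1,1,W); sL=160/233, sR=160/113; mL=-80/113, mR=-46320/26329; mL+mR=-64960/26329 → advance -1; mR−mL=-27680/26329 → turn -1·90°
n=3: pose=(0,1,N); sL=80/49, sR=16/5; mL=-8/5, mR=-984/245; mL+mR=-1376/245 → advance -1; mR−mL=-592/245 → turn -1·90°
n=4: pose=(0,0,E); sL=32/13, sR=160/197; mL=-80/197, mR=-5232/2561; mL+mR=-6272/2561 → advance -1; mR−mL=-4192/2561 → turn -1·90°
n=5: pose=(-1,0,S); sL=4/5, sR=8/13; mL=-4/13, mR=-66/65; mL+mR=-86/65 → advance -1; mR−mL=-46/65 → turn -1·90°
n=6: pose=(-1,1,W); sL=160/233, sR=160/113; mL=-80/113, mR=-46320/26329; mL+mR=-64960/26329 → advance -1; mR−mL=-27680/26329 → turn -1·90°

0 32/13 160/197 -80/197 -5232/2561 0 0 E
1 4/5 8/13 -4/13 -66/65 -1 0 S
2 160/233 160/113 -80/113 -46320/26329 -1 1 W
3 80/49 16/5 -8/5 -984/245 0 1 N
4 32/13 160/197 -80/197 -5232/2561 0 0 E
5 4/5 8/13 -4/13 -66/65 -1 0 S
6 160/233 160/113 -80/113 -46320/26329 -1 1 W
final 0 1 N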